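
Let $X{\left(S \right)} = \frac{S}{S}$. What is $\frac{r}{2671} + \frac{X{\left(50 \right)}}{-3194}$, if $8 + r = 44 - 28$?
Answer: $\frac{22881}{8531174} \approx 0.002682$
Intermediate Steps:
$X{\left(S \right)} = 1$
$r = 8$ ($r = -8 + \left(44 - 28\right) = -8 + 16 = 8$)
$\frac{r}{2671} + \frac{X{\left(50 \right)}}{-3194} = \frac{8}{2671} + 1 \frac{1}{-3194} = 8 \cdot \frac{1}{2671} + 1 \left(- \frac{1}{3194}\right) = \frac{8}{2671} - \frac{1}{3194} = \frac{22881}{8531174}$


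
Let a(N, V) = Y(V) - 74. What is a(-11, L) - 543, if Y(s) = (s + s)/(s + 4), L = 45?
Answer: -30143/49 ≈ -615.16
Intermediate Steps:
Y(s) = 2*s/(4 + s) (Y(s) = (2*s)/(4 + s) = 2*s/(4 + s))
a(N, V) = -74 + 2*V/(4 + V) (a(N, V) = 2*V/(4 + V) - 74 = -74 + 2*V/(4 + V))
a(-11, L) - 543 = 8*(-37 - 9*45)/(4 + 45) - 543 = 8*(-37 - 405)/49 - 543 = 8*(1/49)*(-442) - 543 = -3536/49 - 543 = -30143/49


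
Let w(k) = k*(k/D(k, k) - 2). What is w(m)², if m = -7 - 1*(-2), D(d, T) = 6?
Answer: 7225/36 ≈ 200.69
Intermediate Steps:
m = -5 (m = -7 + 2 = -5)
w(k) = k*(-2 + k/6) (w(k) = k*(k/6 - 2) = k*(-2 + k/6))
w(m)² = ((⅙)*(-5)*(-12 - 5))² = ((⅙)*(-5)*(-17))² = (85/6)² = 7225/36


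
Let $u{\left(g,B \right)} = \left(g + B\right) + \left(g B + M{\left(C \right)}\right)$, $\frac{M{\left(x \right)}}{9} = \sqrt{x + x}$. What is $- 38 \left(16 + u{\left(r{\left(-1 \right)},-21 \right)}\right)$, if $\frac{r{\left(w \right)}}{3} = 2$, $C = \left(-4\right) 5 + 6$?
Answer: $4750 - 684 i \sqrt{7} \approx 4750.0 - 1809.7 i$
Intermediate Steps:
$C = -14$ ($C = -20 + 6 = -14$)
$M{\left(x \right)} = 9 \sqrt{2} \sqrt{x}$ ($M{\left(x \right)} = 9 \sqrt{x + x} = 9 \sqrt{2 x} = 9 \sqrt{2} \sqrt{x}$)
$r{\left(w \right)} = 6$ ($r{\left(w \right)} = 3 \cdot 2 = 6$)
$u{\left(g,B \right)} = B + g + B g + 18 i \sqrt{7}$ ($u{\left(g,B \right)} = \left(g + B\right) + \left(g B + 9 \sqrt{2} \sqrt{-14}\right) = \left(B + g\right) + \left(B g + 9 \sqrt{2} i \sqrt{14}\right) = \left(B + g\right) + \left(B g + 18 i \sqrt{7}\right) = B + g + B g + 18 i \sqrt{7}$)
$- 38 \left(16 + u{\left(r{\left(-1 \right)},-21 \right)}\right) = - 38 \left(16 + \left(-21 + 6 - 126 + 18 i \sqrt{7}\right)\right) = - 38 \left(16 - \left(141 - 18 i \sqrt{7}\right)\right) = - 38 \left(-125 + 18 i \sqrt{7}\right) = 4750 - 684 i \sqrt{7}$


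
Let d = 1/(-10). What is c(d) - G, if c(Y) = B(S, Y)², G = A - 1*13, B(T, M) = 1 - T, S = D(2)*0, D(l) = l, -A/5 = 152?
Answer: 774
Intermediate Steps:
A = -760 (A = -5*152 = -760)
S = 0 (S = 2*0 = 0)
d = -⅒ ≈ -0.10000
G = -773 (G = -760 - 1*13 = -760 - 13 = -773)
c(Y) = 1 (c(Y) = (1 - 1*0)² = (1 + 0)² = 1² = 1)
c(d) - G = 1 - 1*(-773) = 1 + 773 = 774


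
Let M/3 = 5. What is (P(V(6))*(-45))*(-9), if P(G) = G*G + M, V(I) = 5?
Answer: 16200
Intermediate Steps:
M = 15 (M = 3*5 = 15)
P(G) = 15 + G² (P(G) = G*G + 15 = G² + 15 = 15 + G²)
(P(V(6))*(-45))*(-9) = ((15 + 5²)*(-45))*(-9) = ((15 + 25)*(-45))*(-9) = (40*(-45))*(-9) = -1800*(-9) = 16200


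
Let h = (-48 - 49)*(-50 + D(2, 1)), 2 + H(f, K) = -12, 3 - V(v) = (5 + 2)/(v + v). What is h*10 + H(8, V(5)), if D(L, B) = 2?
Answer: 46546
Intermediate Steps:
V(v) = 3 - 7/(2*v) (V(v) = 3 - (5 + 2)/(v + v) = 3 - 7/(2*v))
H(f, K) = -14 (H(f, K) = -2 - 12 = -14)
h = 4656 (h = (-48 - 49)*(-50 + 2) = -97*(-48) = 4656)
h*10 + H(8, V(5)) = 4656*10 - 14 = 46560 - 14 = 46546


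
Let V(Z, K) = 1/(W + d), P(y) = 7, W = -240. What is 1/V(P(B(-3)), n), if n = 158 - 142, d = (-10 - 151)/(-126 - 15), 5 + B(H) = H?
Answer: -33679/141 ≈ -238.86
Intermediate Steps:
B(H) = -5 + H
d = 161/141 (d = -161/(-141) = -161*(-1/141) = 161/141 ≈ 1.1418)
n = 16
V(Z, K) = -141/33679 (V(Z, K) = 1/(-240 + 161/141) = 1/(-33679/141) = -141/33679)
1/V(P(B(-3)), n) = 1/(-141/33679) = -33679/141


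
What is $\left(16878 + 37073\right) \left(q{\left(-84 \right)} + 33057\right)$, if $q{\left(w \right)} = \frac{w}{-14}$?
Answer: $1783781913$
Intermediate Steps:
$q{\left(w \right)} = - \frac{w}{14}$
$\left(16878 + 37073\right) \left(q{\left(-84 \right)} + 33057\right) = \left(16878 + 37073\right) \left(\left(- \frac{1}{14}\right) \left(-84\right) + 33057\right) = 53951 \left(6 + 33057\right) = 53951 \cdot 33063 = 1783781913$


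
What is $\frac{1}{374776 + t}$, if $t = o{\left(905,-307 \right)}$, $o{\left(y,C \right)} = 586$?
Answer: $\frac{1}{375362} \approx 2.6641 \cdot 10^{-6}$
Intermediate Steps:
$t = 586$
$\frac{1}{374776 + t} = \frac{1}{374776 + 586} = \frac{1}{375362}$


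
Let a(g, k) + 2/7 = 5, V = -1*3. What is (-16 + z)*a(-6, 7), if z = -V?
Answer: -429/7 ≈ -61.286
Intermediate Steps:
V = -3
a(g, k) = 33/7 (a(g, k) = -2/7 + 5 = 33/7)
z = 3 (z = -1*(-3) = 3)
(-16 + z)*a(-6, 7) = (-16 + 3)*(33/7) = -13*33/7 = -429/7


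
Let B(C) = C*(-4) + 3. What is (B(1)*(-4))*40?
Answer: 160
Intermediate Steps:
B(C) = 3 - 4*C (B(C) = -4*C + 3 = 3 - 4*C)
(B(1)*(-4))*40 = ((3 - 4*1)*(-4))*40 = ((3 - 4)*(-4))*40 = -1*(-4)*40 = 4*40 = 160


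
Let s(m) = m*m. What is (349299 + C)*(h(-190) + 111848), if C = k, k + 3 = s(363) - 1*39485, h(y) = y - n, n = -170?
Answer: 49381008240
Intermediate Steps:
s(m) = m²
h(y) = 170 + y (h(y) = y - 1*(-170) = y + 170 = 170 + y)
k = 92281 (k = -3 + (363² - 1*39485) = -3 + (131769 - 39485) = -3 + 92284 = 92281)
C = 92281
(349299 + C)*(h(-190) + 111848) = (349299 + 92281)*((170 - 190) + 111848) = 441580*(-20 + 111848) = 441580*111828 = 49381008240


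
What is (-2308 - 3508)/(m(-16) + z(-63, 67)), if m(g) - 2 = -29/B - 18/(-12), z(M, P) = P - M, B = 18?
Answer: -52344/1187 ≈ -44.098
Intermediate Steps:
m(g) = 17/9 (m(g) = 2 + (-29/18 - 18/(-12)) = 2 + (-29*1/18 - 18*(-1/12)) = 2 + (-29/18 + 3/2) = 2 - ⅑ = 17/9)
(-2308 - 3508)/(m(-16) + z(-63, 67)) = (-2308 - 3508)/(17/9 + (67 - 1*(-63))) = -5816/(17/9 + (67 + 63)) = -5816/(17/9 + 130) = -5816/1187/9 = -5816*9/1187 = -52344/1187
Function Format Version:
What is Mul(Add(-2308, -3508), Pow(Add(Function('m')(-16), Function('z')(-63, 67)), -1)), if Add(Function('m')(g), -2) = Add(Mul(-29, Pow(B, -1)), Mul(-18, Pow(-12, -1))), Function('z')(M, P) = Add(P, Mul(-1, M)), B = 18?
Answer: Rational(-52344, 1187) ≈ -44.098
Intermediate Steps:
Function('m')(g) = Rational(17, 9) (Function('m')(g) = Add(2, Add(Mul(-29, Pow(18, -1)), Mul(-18, Pow(-12, -1)))) = Add(2, Add(Mul(-29, Rational(1, 18)), Mul(-18, Rational(-1, 12)))) = Add(2, Add(Rational(-29, 18), Rational(3, 2))) = Add(2, Rational(-1, 9)) = Rational(17, 9))
Mul(Add(-2308, -3508), Pow(Add(Function('m')(-16), Function('z')(-63, 67)), -1)) = Mul(Add(-2308, -3508), Pow(Add(Rational(17, 9), Add(67, Mul(-1, -63))), -1)) = Mul(-5816, Pow(Add(Rational(17, 9), Add(67, 63)), -1)) = Mul(-5816, Pow(Add(Rational(17, 9), 130), -1)) = Mul(-5816, Pow(Rational(1187, 9), -1)) = Mul(-5816, Rational(9, 1187)) = Rational(-52344, 1187)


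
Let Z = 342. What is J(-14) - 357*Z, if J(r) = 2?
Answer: -122092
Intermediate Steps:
J(-14) - 357*Z = 2 - 357*342 = 2 - 122094 = -122092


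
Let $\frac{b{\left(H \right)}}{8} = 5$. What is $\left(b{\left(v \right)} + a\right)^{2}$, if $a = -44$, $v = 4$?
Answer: $16$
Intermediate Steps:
$b{\left(H \right)} = 40$ ($b{\left(H \right)} = 8 \cdot 5 = 40$)
$\left(b{\left(v \right)} + a\right)^{2} = \left(40 - 44\right)^{2} = \left(-4\right)^{2} = 16$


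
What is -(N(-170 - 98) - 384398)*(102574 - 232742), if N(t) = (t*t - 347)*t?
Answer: -2543513179312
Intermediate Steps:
N(t) = t*(-347 + t**2) (N(t) = (t**2 - 347)*t = (-347 + t**2)*t = t*(-347 + t**2))
-(N(-170 - 98) - 384398)*(102574 - 232742) = -((-170 - 98)*(-347 + (-170 - 98)**2) - 384398)*(102574 - 232742) = -(-268*(-347 + (-268)**2) - 384398)*(-130168) = -(-268*(-347 + 71824) - 384398)*(-130168) = -(-268*71477 - 384398)*(-130168) = -(-19155836 - 384398)*(-130168) = -(-19540234)*(-130168) = -1*2543513179312 = -2543513179312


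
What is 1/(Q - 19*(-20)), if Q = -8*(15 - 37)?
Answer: 1/556 ≈ 0.0017986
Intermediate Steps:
Q = 176 (Q = -8*(-22) = 176)
1/(Q - 19*(-20)) = 1/(176 - 19*(-20)) = 1/(176 + 380) = 1/556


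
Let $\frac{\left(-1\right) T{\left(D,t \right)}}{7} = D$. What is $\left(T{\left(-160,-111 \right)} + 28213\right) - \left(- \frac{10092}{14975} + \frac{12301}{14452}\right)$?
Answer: $\frac{6348171369209}{216418700} \approx 29333.0$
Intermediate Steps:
$T{\left(D,t \right)} = - 7 D$
$\left(T{\left(-160,-111 \right)} + 28213\right) - \left(- \frac{10092}{14975} + \frac{12301}{14452}\right) = \left(\left(-7\right) \left(-160\right) + 28213\right) - \left(- \frac{10092}{14975} + \frac{12301}{14452}\right) = \left(1120 + 28213\right) - \frac{38357891}{216418700} = 29333 + \left(- \frac{12301}{14452} + \frac{10092}{14975}\right) = 29333 - \frac{38357891}{216418700} = \frac{6348171369209}{216418700}$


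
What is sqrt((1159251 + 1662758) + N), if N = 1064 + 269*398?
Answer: sqrt(2930135) ≈ 1711.8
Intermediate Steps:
N = 108126 (N = 1064 + 107062 = 108126)
sqrt((1159251 + 1662758) + N) = sqrt((1159251 + 1662758) + 108126) = sqrt(2822009 + 108126) = sqrt(2930135)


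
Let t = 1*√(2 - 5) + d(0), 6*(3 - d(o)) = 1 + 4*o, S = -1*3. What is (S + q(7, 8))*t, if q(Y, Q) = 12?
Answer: 51/2 + 9*I*√3 ≈ 25.5 + 15.588*I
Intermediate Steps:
S = -3
d(o) = 17/6 - 2*o/3 (d(o) = 3 - (1 + 4*o)/6 = 3 + (-⅙ - 2*o/3) = 17/6 - 2*o/3)
t = 17/6 + I*√3 (t = 1*√(2 - 5) + (17/6 - ⅔*0) = 1*√(-3) + (17/6 + 0) = 1*(I*√3) + 17/6 = I*√3 + 17/6 = 17/6 + I*√3 ≈ 2.8333 + 1.732*I)
(S + q(7, 8))*t = (-3 + 12)*(17/6 + I*√3) = 9*(17/6 + I*√3) = 51/2 + 9*I*√3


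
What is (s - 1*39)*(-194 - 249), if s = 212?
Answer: -76639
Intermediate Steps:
(s - 1*39)*(-194 - 249) = (212 - 1*39)*(-194 - 249) = (212 - 39)*(-443) = 173*(-443) = -76639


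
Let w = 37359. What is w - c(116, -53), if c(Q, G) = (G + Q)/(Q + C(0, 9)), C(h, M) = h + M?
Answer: 4669812/125 ≈ 37359.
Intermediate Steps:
C(h, M) = M + h
c(Q, G) = (G + Q)/(9 + Q) (c(Q, G) = (G + Q)/(Q + (9 + 0)) = (G + Q)/(Q + 9) = (G + Q)/(9 + Q))
w - c(116, -53) = 37359 - (-53 + 116)/(9 + 116) = 37359 - 63/125 = 4669812/125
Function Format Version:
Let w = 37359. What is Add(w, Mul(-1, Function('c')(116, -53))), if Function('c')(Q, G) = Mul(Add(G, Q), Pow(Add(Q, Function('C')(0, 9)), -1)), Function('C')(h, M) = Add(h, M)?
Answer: Rational(4669812, 125) ≈ 37359.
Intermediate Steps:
Function('C')(h, M) = Add(M, h)
Function('c')(Q, G) = Mul(Pow(Add(9, Q), -1), Add(G, Q)) (Function('c')(Q, G) = Mul(Add(G, Q), Pow(Add(Q, Add(9, 0)), -1)) = Mul(Add(G, Q), Pow(Add(Q, 9), -1)) = Mul(Add(G, Q), Pow(Add(9, Q), -1)) = Mul(Pow(Add(9, Q), -1), Add(G, Q)))
Add(w, Mul(-1, Function('c')(116, -53))) = Add(37359, Mul(-1, Mul(Pow(Add(9, 116), -1), Add(-53, 116)))) = Add(37359, Mul(-1, Mul(Pow(125, -1), 63))) = Add(37359, Mul(-1, Mul(Rational(1, 125), 63))) = Add(37359, Mul(-1, Rational(63, 125))) = Add(37359, Rational(-63, 125)) = Rational(4669812, 125)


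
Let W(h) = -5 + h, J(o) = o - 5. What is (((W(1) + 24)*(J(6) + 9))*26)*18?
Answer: 93600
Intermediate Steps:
J(o) = -5 + o
(((W(1) + 24)*(J(6) + 9))*26)*18 = ((((-5 + 1) + 24)*((-5 + 6) + 9))*26)*18 = (((-4 + 24)*(1 + 9))*26)*18 = ((20*10)*26)*18 = (200*26)*18 = 5200*18 = 93600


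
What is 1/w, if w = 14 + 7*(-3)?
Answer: -⅐ ≈ -0.14286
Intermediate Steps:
w = -7 (w = 14 - 21 = -7)
1/w = 1/(-7) = -⅐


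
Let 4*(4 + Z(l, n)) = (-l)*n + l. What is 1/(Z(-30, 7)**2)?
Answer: 1/1681 ≈ 0.00059488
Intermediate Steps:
Z(l, n) = -4 + l/4 - l*n/4 (Z(l, n) = -4 + ((-l)*n + l)/4 = -4 + (-l*n + l)/4 = -4 + (l - l*n)/4 = -4 + (l/4 - l*n/4) = -4 + l/4 - l*n/4)
1/(Z(-30, 7)**2) = 1/((-4 + (1/4)*(-30) - 1/4*(-30)*7)**2) = 1/((-4 - 15/2 + 105/2)**2) = 1/(41**2) = 1/1681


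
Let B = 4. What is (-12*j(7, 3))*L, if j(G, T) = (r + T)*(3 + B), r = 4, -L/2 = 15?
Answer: 17640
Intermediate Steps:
L = -30 (L = -2*15 = -30)
j(G, T) = 28 + 7*T (j(G, T) = (4 + T)*(3 + 4) = (4 + T)*7 = 28 + 7*T)
(-12*j(7, 3))*L = -12*(28 + 7*3)*(-30) = -12*(28 + 21)*(-30) = -12*49*(-30) = -588*(-30) = 17640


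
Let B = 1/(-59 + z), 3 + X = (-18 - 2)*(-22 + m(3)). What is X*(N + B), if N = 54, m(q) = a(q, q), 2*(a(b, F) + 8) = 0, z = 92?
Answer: 354817/11 ≈ 32256.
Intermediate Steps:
a(b, F) = -8 (a(b, F) = -8 + (½)*0 = -8 + 0 = -8)
m(q) = -8
X = 597 (X = -3 + (-18 - 2)*(-22 - 8) = -3 - 20*(-30) = -3 + 600 = 597)
B = 1/33 (B = 1/(-59 + 92) = 1/33 ≈ 0.030303)
X*(N + B) = 597*(54 + 1/33) = 597*(1783/33) = 354817/11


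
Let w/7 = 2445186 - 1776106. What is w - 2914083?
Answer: 1769477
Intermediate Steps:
w = 4683560 (w = 7*(2445186 - 1776106) = 7*669080 = 4683560)
w - 2914083 = 4683560 - 2914083 = 1769477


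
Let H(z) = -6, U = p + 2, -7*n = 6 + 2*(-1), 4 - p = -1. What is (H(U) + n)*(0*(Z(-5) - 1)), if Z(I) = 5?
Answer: 0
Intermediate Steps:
p = 5 (p = 4 - 1*(-1) = 4 + 1 = 5)
n = -4/7 (n = -(6 + 2*(-1))/7 = -(6 - 2)/7 = -1/7*4 = -4/7 ≈ -0.57143)
U = 7 (U = 5 + 2 = 7)
(H(U) + n)*(0*(Z(-5) - 1)) = (-6 - 4/7)*(0*(5 - 1)) = -0*4 = -46/7*0 = 0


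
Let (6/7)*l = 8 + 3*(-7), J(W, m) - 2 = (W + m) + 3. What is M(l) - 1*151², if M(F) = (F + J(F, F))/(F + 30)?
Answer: -2029532/89 ≈ -22804.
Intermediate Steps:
J(W, m) = 5 + W + m (J(W, m) = 2 + ((W + m) + 3) = 2 + (3 + W + m) = 5 + W + m)
l = -91/6 (l = 7*(8 + 3*(-7))/6 = 7*(8 - 21)/6 = (7/6)*(-13) = -91/6 ≈ -15.167)
M(F) = (5 + 3*F)/(30 + F) (M(F) = (F + (5 + F + F))/(F + 30) = (F + (5 + 2*F))/(30 + F) = (5 + 3*F)/(30 + F))
M(l) - 1*151² = (5 + 3*(-91/6))/(30 - 91/6) - 1*151² = (5 - 91/2)/(89/6) - 1*22801 = (6/89)*(-81/2) - 22801 = -243/89 - 22801 = -2029532/89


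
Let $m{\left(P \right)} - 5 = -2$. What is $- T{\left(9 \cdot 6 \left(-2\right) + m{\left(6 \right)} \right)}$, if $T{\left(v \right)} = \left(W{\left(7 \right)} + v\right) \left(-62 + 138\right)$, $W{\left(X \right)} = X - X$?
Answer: $7980$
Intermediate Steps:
$W{\left(X \right)} = 0$
$m{\left(P \right)} = 3$ ($m{\left(P \right)} = 5 - 2 = 3$)
$T{\left(v \right)} = 76 v$ ($T{\left(v \right)} = \left(0 + v\right) \left(-62 + 138\right) = v 76 = 76 v$)
$- T{\left(9 \cdot 6 \left(-2\right) + m{\left(6 \right)} \right)} = - 76 \left(9 \cdot 6 \left(-2\right) + 3\right) = - 76 \left(9 \left(-12\right) + 3\right) = - 76 \left(-108 + 3\right) = - 76 \left(-105\right) = \left(-1\right) \left(-7980\right) = 7980$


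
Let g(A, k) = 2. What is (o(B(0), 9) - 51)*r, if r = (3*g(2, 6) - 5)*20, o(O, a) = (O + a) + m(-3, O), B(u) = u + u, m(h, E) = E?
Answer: -840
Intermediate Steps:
B(u) = 2*u
o(O, a) = a + 2*O (o(O, a) = (O + a) + O = a + 2*O)
r = 20 (r = (3*2 - 5)*20 = (6 - 5)*20 = 1*20 = 20)
(o(B(0), 9) - 51)*r = ((9 + 2*(2*0)) - 51)*20 = ((9 + 2*0) - 51)*20 = ((9 + 0) - 51)*20 = (9 - 51)*20 = -42*20 = -840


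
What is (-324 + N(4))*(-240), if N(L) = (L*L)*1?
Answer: 73920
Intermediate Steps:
N(L) = L² (N(L) = L²*1 = L²)
(-324 + N(4))*(-240) = (-324 + 4²)*(-240) = (-324 + 16)*(-240) = -308*(-240) = 73920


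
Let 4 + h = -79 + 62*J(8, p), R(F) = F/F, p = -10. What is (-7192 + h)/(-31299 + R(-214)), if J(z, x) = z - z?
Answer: 7275/31298 ≈ 0.23244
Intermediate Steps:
J(z, x) = 0
R(F) = 1
h = -83 (h = -4 + (-79 + 62*0) = -4 + (-79 + 0) = -4 - 79 = -83)
(-7192 + h)/(-31299 + R(-214)) = (-7192 - 83)/(-31299 + 1) = -7275/(-31298) = -7275*(-1/31298) = 7275/31298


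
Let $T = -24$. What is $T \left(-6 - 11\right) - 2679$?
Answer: $-2271$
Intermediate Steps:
$T \left(-6 - 11\right) - 2679 = - 24 \left(-6 - 11\right) - 2679 = \left(-24\right) \left(-17\right) - 2679 = 408 - 2679 = -2271$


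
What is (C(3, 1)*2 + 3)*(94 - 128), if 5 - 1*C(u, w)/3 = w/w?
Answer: -918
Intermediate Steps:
C(u, w) = 12 (C(u, w) = 15 - 3*w/w = 15 - 3*1 = 15 - 3 = 12)
(C(3, 1)*2 + 3)*(94 - 128) = (12*2 + 3)*(94 - 128) = (24 + 3)*(-34) = 27*(-34) = -918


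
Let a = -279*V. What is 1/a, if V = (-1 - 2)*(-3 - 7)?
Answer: -1/8370 ≈ -0.00011947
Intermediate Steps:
V = 30 (V = -3*(-10) = 30)
a = -8370 (a = -279*30 = -8370)
1/a = 1/(-8370) = -1/8370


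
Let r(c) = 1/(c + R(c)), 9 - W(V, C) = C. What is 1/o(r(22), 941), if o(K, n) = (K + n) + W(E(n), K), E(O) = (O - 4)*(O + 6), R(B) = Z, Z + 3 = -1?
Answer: 1/950 ≈ 0.0010526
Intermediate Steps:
Z = -4 (Z = -3 - 1 = -4)
R(B) = -4
E(O) = (-4 + O)*(6 + O)
W(V, C) = 9 - C
r(c) = 1/(-4 + c) (r(c) = 1/(c - 4) = 1/(-4 + c))
o(K, n) = 9 + n (o(K, n) = (K + n) + (9 - K) = 9 + n)
1/o(r(22), 941) = 1/(9 + 941) = 1/950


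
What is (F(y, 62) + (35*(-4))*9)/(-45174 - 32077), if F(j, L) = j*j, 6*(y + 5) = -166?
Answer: 1736/695259 ≈ 0.0024969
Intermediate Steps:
y = -98/3 (y = -5 + (⅙)*(-166) = -5 - 83/3 = -98/3 ≈ -32.667)
F(j, L) = j²
(F(y, 62) + (35*(-4))*9)/(-45174 - 32077) = ((-98/3)² + (35*(-4))*9)/(-45174 - 32077) = (9604/9 - 140*9)/(-77251) = (9604/9 - 1260)*(-1/77251) = -1736/9*(-1/77251) = 1736/695259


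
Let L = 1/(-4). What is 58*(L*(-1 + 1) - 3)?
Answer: -174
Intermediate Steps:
L = -¼ ≈ -0.25000
58*(L*(-1 + 1) - 3) = 58*(-(-1 + 1)/4 - 3) = 58*(-¼*0 - 3) = 58*(0 - 3) = 58*(-3) = -174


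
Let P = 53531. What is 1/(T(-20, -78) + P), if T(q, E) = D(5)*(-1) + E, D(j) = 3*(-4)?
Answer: 1/53465 ≈ 1.8704e-5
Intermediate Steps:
D(j) = -12
T(q, E) = 12 + E (T(q, E) = -12*(-1) + E = 12 + E)
1/(T(-20, -78) + P) = 1/((12 - 78) + 53531) = 1/(-66 + 53531) = 1/53465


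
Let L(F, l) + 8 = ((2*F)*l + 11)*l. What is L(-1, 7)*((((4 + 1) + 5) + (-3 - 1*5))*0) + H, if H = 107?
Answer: 107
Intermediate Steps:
L(F, l) = -8 + l*(11 + 2*F*l) (L(F, l) = -8 + ((2*F)*l + 11)*l = -8 + (2*F*l + 11)*l = -8 + (11 + 2*F*l)*l = -8 + l*(11 + 2*F*l))
L(-1, 7)*((((4 + 1) + 5) + (-3 - 1*5))*0) + H = (-8 + 11*7 + 2*(-1)*7**2)*((((4 + 1) + 5) + (-3 - 1*5))*0) + 107 = (-8 + 77 + 2*(-1)*49)*(((5 + 5) + (-3 - 5))*0) + 107 = (-8 + 77 - 98)*((10 - 8)*0) + 107 = -58*0 + 107 = -29*0 + 107 = 0 + 107 = 107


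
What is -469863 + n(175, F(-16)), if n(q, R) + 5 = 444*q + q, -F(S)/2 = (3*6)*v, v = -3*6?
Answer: -391993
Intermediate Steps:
v = -18
F(S) = 648 (F(S) = -2*3*6*(-18) = -36*(-18) = -2*(-324) = 648)
n(q, R) = -5 + 445*q (n(q, R) = -5 + (444*q + q) = -5 + 445*q)
-469863 + n(175, F(-16)) = -469863 + (-5 + 445*175) = -469863 + (-5 + 77875) = -469863 + 77870 = -391993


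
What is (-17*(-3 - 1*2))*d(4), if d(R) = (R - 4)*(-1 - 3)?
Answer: 0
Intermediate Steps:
d(R) = 16 - 4*R (d(R) = (-4 + R)*(-4) = 16 - 4*R)
(-17*(-3 - 1*2))*d(4) = (-17*(-3 - 1*2))*(16 - 4*4) = (-17*(-3 - 2))*(16 - 16) = -17*(-5)*0 = 85*0 = 0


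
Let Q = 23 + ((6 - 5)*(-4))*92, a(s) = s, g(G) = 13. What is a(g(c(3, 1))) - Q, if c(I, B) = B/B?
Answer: 358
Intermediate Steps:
c(I, B) = 1
Q = -345 (Q = 23 + (1*(-4))*92 = 23 - 4*92 = 23 - 368 = -345)
a(g(c(3, 1))) - Q = 13 - 1*(-345) = 13 + 345 = 358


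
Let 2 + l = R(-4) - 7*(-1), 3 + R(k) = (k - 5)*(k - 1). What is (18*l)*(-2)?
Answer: -1692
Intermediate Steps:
R(k) = -3 + (-1 + k)*(-5 + k) (R(k) = -3 + (k - 5)*(k - 1) = -3 + (-5 + k)*(-1 + k) = -3 + (-1 + k)*(-5 + k))
l = 47 (l = -2 + ((2 + (-4)**2 - 6*(-4)) - 7*(-1)) = -2 + ((2 + 16 + 24) + 7) = -2 + (42 + 7) = -2 + 49 = 47)
(18*l)*(-2) = (18*47)*(-2) = 846*(-2) = -1692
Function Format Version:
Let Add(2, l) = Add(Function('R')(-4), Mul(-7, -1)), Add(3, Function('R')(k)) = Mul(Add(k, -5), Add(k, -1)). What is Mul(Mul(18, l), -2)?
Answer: -1692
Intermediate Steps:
Function('R')(k) = Add(-3, Mul(Add(-1, k), Add(-5, k))) (Function('R')(k) = Add(-3, Mul(Add(k, -5), Add(k, -1))) = Add(-3, Mul(Add(-5, k), Add(-1, k))) = Add(-3, Mul(Add(-1, k), Add(-5, k))))
l = 47 (l = Add(-2, Add(Add(2, Pow(-4, 2), Mul(-6, -4)), Mul(-7, -1))) = Add(-2, Add(Add(2, 16, 24), 7)) = Add(-2, Add(42, 7)) = Add(-2, 49) = 47)
Mul(Mul(18, l), -2) = Mul(Mul(18, 47), -2) = Mul(846, -2) = -1692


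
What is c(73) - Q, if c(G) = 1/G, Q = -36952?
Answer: 2697497/73 ≈ 36952.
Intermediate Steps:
c(73) - Q = 1/73 - 1*(-36952) = 1/73 + 36952 = 2697497/73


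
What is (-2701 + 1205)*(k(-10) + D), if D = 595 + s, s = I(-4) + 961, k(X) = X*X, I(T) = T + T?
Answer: -2465408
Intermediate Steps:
I(T) = 2*T
k(X) = X²
s = 953 (s = 2*(-4) + 961 = -8 + 961 = 953)
D = 1548 (D = 595 + 953 = 1548)
(-2701 + 1205)*(k(-10) + D) = (-2701 + 1205)*((-10)² + 1548) = -1496*(100 + 1548) = -1496*1648 = -2465408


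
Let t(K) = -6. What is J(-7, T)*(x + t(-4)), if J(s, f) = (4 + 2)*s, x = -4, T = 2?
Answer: 420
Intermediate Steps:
J(s, f) = 6*s
J(-7, T)*(x + t(-4)) = (6*(-7))*(-4 - 6) = -42*(-10) = 420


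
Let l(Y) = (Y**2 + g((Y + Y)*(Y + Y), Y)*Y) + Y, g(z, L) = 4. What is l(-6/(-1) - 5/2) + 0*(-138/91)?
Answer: 119/4 ≈ 29.750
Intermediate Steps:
l(Y) = Y**2 + 5*Y (l(Y) = (Y**2 + 4*Y) + Y = Y**2 + 5*Y)
l(-6/(-1) - 5/2) + 0*(-138/91) = (-6/(-1) - 5/2)*(5 + (-6/(-1) - 5/2)) + 0*(-138/91) = (-6*(-1) - 5*1/2)*(5 + (-6*(-1) - 5*1/2)) + 0*(-138*1/91) = (6 - 5/2)*(5 + (6 - 5/2)) + 0*(-138/91) = 7*(5 + 7/2)/2 + 0 = (7/2)*(17/2) + 0 = 119/4 + 0 = 119/4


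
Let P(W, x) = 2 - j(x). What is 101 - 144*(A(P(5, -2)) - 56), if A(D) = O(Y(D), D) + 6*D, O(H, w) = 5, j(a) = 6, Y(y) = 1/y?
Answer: 10901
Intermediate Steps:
P(W, x) = -4 (P(W, x) = 2 - 1*6 = 2 - 6 = -4)
A(D) = 5 + 6*D
101 - 144*(A(P(5, -2)) - 56) = 101 - 144*((5 + 6*(-4)) - 56) = 101 - 144*((5 - 24) - 56) = 101 - 144*(-19 - 56) = 101 - 144*(-75) = 101 + 10800 = 10901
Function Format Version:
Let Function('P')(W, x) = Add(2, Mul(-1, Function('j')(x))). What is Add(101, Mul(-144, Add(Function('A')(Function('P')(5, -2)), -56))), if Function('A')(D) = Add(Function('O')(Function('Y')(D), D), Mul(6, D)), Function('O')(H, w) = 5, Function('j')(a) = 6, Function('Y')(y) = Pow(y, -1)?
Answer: 10901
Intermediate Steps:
Function('P')(W, x) = -4 (Function('P')(W, x) = Add(2, Mul(-1, 6)) = Add(2, -6) = -4)
Function('A')(D) = Add(5, Mul(6, D))
Add(101, Mul(-144, Add(Function('A')(Function('P')(5, -2)), -56))) = Add(101, Mul(-144, Add(Add(5, Mul(6, -4)), -56))) = Add(101, Mul(-144, Add(Add(5, -24), -56))) = Add(101, Mul(-144, Add(-19, -56))) = Add(101, Mul(-144, -75)) = Add(101, 10800) = 10901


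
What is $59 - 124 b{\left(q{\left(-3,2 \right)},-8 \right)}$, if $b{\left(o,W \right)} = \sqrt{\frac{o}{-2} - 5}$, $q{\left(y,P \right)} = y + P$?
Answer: $59 - 186 i \sqrt{2} \approx 59.0 - 263.04 i$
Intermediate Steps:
$q{\left(y,P \right)} = P + y$
$b{\left(o,W \right)} = \sqrt{-5 - \frac{o}{2}}$ ($b{\left(o,W \right)} = \sqrt{o \left(- \frac{1}{2}\right) - 5} = \sqrt{- \frac{o}{2} - 5} = \sqrt{-5 - \frac{o}{2}}$)
$59 - 124 b{\left(q{\left(-3,2 \right)},-8 \right)} = 59 - 124 \frac{\sqrt{-20 - 2 \left(2 - 3\right)}}{2} = 59 - 124 \frac{\sqrt{-20 - -2}}{2} = 59 - 124 \frac{\sqrt{-20 + 2}}{2} = 59 - 124 \frac{\sqrt{-18}}{2} = 59 - 124 \frac{3 i \sqrt{2}}{2} = 59 - 186 i \sqrt{2}$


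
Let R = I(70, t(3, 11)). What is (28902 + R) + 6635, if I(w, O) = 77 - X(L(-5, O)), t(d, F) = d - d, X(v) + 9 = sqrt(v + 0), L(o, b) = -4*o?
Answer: 35623 - 2*sqrt(5) ≈ 35619.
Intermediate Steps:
X(v) = -9 + sqrt(v) (X(v) = -9 + sqrt(v + 0) = -9 + sqrt(v))
t(d, F) = 0
I(w, O) = 86 - 2*sqrt(5) (I(w, O) = 77 - (-9 + sqrt(-4*(-5))) = 77 - (-9 + sqrt(20)) = 77 - (-9 + 2*sqrt(5)) = 77 + (9 - 2*sqrt(5)) = 86 - 2*sqrt(5))
R = 86 - 2*sqrt(5) ≈ 81.528
(28902 + R) + 6635 = (28902 + (86 - 2*sqrt(5))) + 6635 = (28988 - 2*sqrt(5)) + 6635 = 35623 - 2*sqrt(5)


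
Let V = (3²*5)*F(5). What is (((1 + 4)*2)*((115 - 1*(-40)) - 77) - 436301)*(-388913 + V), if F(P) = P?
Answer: 169281786448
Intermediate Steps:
V = 225 (V = (3²*5)*5 = (9*5)*5 = 45*5 = 225)
(((1 + 4)*2)*((115 - 1*(-40)) - 77) - 436301)*(-388913 + V) = (((1 + 4)*2)*((115 - 1*(-40)) - 77) - 436301)*(-388913 + 225) = ((5*2)*((115 + 40) - 77) - 436301)*(-388688) = (10*(155 - 77) - 436301)*(-388688) = (10*78 - 436301)*(-388688) = (780 - 436301)*(-388688) = -435521*(-388688) = 169281786448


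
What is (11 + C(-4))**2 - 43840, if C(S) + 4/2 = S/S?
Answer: -43740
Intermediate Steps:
C(S) = -1 (C(S) = -2 + S/S = -2 + 1 = -1)
(11 + C(-4))**2 - 43840 = (11 - 1)**2 - 43840 = 10**2 - 43840 = 100 - 43840 = -43740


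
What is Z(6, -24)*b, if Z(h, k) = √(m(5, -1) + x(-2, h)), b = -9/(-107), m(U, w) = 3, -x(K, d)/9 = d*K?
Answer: 9*√111/107 ≈ 0.88618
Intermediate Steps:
x(K, d) = -9*K*d (x(K, d) = -9*d*K = -9*K*d)
b = 9/107 (b = -9*(-1/107) = 9/107 ≈ 0.084112)
Z(h, k) = √(3 + 18*h) (Z(h, k) = √(3 - 9*(-2)*h) = √(3 + 18*h))
Z(6, -24)*b = √(3 + 18*6)*(9/107) = √(3 + 108)*(9/107) = √111*(9/107) = 9*√111/107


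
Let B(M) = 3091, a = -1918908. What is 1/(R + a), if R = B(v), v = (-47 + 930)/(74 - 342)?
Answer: -1/1915817 ≈ -5.2197e-7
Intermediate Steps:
v = -883/268 (v = 883/(-268) = 883*(-1/268) = -883/268 ≈ -3.2948)
R = 3091
1/(R + a) = 1/(3091 - 1918908) = 1/(-1915817) = -1/1915817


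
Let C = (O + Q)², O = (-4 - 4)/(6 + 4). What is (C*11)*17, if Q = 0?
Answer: 2992/25 ≈ 119.68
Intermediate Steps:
O = -⅘ (O = -8/10 = -8*⅒ = -⅘ ≈ -0.80000)
C = 16/25 (C = (-⅘ + 0)² = (-⅘)² = 16/25 ≈ 0.64000)
(C*11)*17 = ((16/25)*11)*17 = (176/25)*17 = 2992/25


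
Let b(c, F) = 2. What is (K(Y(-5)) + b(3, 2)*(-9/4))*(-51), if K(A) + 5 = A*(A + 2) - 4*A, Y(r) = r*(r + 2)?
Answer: -18921/2 ≈ -9460.5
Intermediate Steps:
Y(r) = r*(2 + r)
K(A) = -5 - 4*A + A*(2 + A) (K(A) = -5 + (A*(A + 2) - 4*A) = -5 + (A*(2 + A) - 4*A) = -5 + (-4*A + A*(2 + A)) = -5 - 4*A + A*(2 + A))
(K(Y(-5)) + b(3, 2)*(-9/4))*(-51) = ((-5 + (-5*(2 - 5))² - (-10)*(2 - 5)) + 2*(-9/4))*(-51) = ((-5 + (-5*(-3))² - (-10)*(-3)) + 2*(-9*¼))*(-51) = ((-5 + 15² - 2*15) + 2*(-9/4))*(-51) = ((-5 + 225 - 30) - 9/2)*(-51) = (190 - 9/2)*(-51) = (371/2)*(-51) = -18921/2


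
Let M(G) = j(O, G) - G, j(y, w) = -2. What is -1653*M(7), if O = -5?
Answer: 14877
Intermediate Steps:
M(G) = -2 - G
-1653*M(7) = -1653*(-2 - 1*7) = -1653*(-2 - 7) = -1653*(-9) = 14877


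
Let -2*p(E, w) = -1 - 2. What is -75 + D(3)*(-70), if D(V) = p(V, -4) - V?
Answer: 30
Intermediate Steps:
p(E, w) = 3/2 (p(E, w) = -(-1 - 2)/2 = -1/2*(-3) = 3/2)
D(V) = 3/2 - V
-75 + D(3)*(-70) = -75 + (3/2 - 1*3)*(-70) = -75 + (3/2 - 3)*(-70) = -75 - 3/2*(-70) = -75 + 105 = 30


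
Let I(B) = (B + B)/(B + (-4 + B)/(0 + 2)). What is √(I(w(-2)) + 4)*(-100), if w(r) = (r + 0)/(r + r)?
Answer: -80*√5 ≈ -178.89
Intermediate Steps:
w(r) = ½ (w(r) = r/((2*r)) = r*(1/(2*r)) = ½)
I(B) = 2*B/(-2 + 3*B/2) (I(B) = (2*B)/(B + (-4 + B)/2) = (2*B)/(B + (-4 + B)*(½)) = (2*B)/(B + (-2 + B/2)) = (2*B)/(-2 + 3*B/2) = 2*B/(-2 + 3*B/2))
√(I(w(-2)) + 4)*(-100) = √(4*(½)/(-4 + 3*(½)) + 4)*(-100) = √(4*(½)/(-4 + 3/2) + 4)*(-100) = √(4*(½)/(-5/2) + 4)*(-100) = √(4*(½)*(-⅖) + 4)*(-100) = √(-⅘ + 4)*(-100) = √(16/5)*(-100) = (4*√5/5)*(-100) = -80*√5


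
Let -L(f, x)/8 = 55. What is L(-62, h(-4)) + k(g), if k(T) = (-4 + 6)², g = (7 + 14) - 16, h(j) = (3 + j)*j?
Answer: -436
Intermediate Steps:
h(j) = j*(3 + j)
L(f, x) = -440 (L(f, x) = -8*55 = -440)
g = 5 (g = 21 - 16 = 5)
k(T) = 4 (k(T) = 2² = 4)
L(-62, h(-4)) + k(g) = -440 + 4 = -436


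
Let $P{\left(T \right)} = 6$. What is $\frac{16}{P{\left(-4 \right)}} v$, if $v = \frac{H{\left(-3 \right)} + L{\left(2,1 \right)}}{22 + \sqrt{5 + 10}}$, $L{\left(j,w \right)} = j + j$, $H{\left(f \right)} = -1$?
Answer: $\frac{176}{469} - \frac{8 \sqrt{15}}{469} \approx 0.3092$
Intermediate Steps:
$L{\left(j,w \right)} = 2 j$
$v = \frac{3}{22 + \sqrt{15}}$ ($v = \frac{-1 + 2 \cdot 2}{22 + \sqrt{5 + 10}} = \frac{-1 + 4}{22 + \sqrt{15}} = \frac{3}{22 + \sqrt{15}} \approx 0.11595$)
$\frac{16}{P{\left(-4 \right)}} v = \frac{16}{6} \left(\frac{66}{469} - \frac{3 \sqrt{15}}{469}\right) = 16 \cdot \frac{1}{6} \left(\frac{66}{469} - \frac{3 \sqrt{15}}{469}\right) = \frac{8 \left(\frac{66}{469} - \frac{3 \sqrt{15}}{469}\right)}{3} = \frac{176}{469} - \frac{8 \sqrt{15}}{469}$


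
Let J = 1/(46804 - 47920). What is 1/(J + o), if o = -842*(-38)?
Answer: 1116/35707535 ≈ 3.1254e-5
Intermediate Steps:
o = 31996
J = -1/1116 (J = 1/(-1116) = -1/1116 ≈ -0.00089606)
1/(J + o) = 1/(-1/1116 + 31996) = 1/(35707535/1116) = 1116/35707535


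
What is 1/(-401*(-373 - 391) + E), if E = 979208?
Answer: 1/1285572 ≈ 7.7786e-7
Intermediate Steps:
1/(-401*(-373 - 391) + E) = 1/(-401*(-373 - 391) + 979208) = 1/(-401*(-764) + 979208) = 1/(306364 + 979208) = 1/1285572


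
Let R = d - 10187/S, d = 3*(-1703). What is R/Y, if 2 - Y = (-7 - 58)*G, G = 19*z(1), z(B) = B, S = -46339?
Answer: -236735764/57321343 ≈ -4.1300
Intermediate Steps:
G = 19 (G = 19*1 = 19)
d = -5109
Y = 1237 (Y = 2 - (-7 - 58)*19 = 2 - (-65)*19 = 2 - 1*(-1235) = 2 + 1235 = 1237)
R = -236735764/46339 (R = -5109 - 10187/(-46339) = -5109 - 10187*(-1)/46339 = -5109 - 1*(-10187/46339) = -5109 + 10187/46339 = -236735764/46339 ≈ -5108.8)
R/Y = -236735764/46339/1237 = -236735764/46339*1/1237 = -236735764/57321343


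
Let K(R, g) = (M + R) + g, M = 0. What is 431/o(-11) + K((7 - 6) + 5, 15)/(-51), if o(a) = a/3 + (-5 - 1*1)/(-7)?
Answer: -154280/1003 ≈ -153.82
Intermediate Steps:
o(a) = 6/7 + a/3 (o(a) = a*(1/3) + (-5 - 1)*(-1/7) = a/3 - 6*(-1/7) = a/3 + 6/7 = 6/7 + a/3)
K(R, g) = R + g (K(R, g) = (0 + R) + g = R + g)
431/o(-11) + K((7 - 6) + 5, 15)/(-51) = 431/(6/7 + (1/3)*(-11)) + (((7 - 6) + 5) + 15)/(-51) = 431/(6/7 - 11/3) + ((1 + 5) + 15)*(-1/51) = 431/(-59/21) + (6 + 15)*(-1/51) = 431*(-21/59) + 21*(-1/51) = -9051/59 - 7/17 = -154280/1003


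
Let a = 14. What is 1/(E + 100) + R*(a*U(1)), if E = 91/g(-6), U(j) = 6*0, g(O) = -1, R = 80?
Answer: 1/9 ≈ 0.11111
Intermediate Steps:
U(j) = 0
E = -91 (E = 91/(-1) = 91*(-1) = -91)
1/(E + 100) + R*(a*U(1)) = 1/(-91 + 100) + 80*(14*0) = 1/9 + 80*0 = 1/9 + 0 = 1/9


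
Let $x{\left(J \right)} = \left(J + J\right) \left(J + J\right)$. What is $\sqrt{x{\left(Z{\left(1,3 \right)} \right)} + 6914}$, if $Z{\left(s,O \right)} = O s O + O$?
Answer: $\sqrt{7490} \approx 86.545$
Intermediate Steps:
$Z{\left(s,O \right)} = O + s O^{2}$ ($Z{\left(s,O \right)} = s O^{2} + O = O + s O^{2}$)
$x{\left(J \right)} = 4 J^{2}$ ($x{\left(J \right)} = 2 J 2 J = 4 J^{2}$)
$\sqrt{x{\left(Z{\left(1,3 \right)} \right)} + 6914} = \sqrt{4 \left(3 \left(1 + 3 \cdot 1\right)\right)^{2} + 6914} = \sqrt{4 \left(3 \left(1 + 3\right)\right)^{2} + 6914} = \sqrt{4 \left(3 \cdot 4\right)^{2} + 6914} = \sqrt{4 \cdot 12^{2} + 6914} = \sqrt{4 \cdot 144 + 6914} = \sqrt{576 + 6914} = \sqrt{7490}$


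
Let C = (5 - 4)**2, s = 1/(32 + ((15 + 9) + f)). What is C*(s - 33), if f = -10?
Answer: -1517/46 ≈ -32.978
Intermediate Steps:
s = 1/46 (s = 1/(32 + ((15 + 9) - 10)) = 1/(32 + (24 - 10)) = 1/(32 + 14) = 1/46 ≈ 0.021739)
C = 1 (C = 1**2 = 1)
C*(s - 33) = 1*(1/46 - 33) = 1*(-1517/46) = -1517/46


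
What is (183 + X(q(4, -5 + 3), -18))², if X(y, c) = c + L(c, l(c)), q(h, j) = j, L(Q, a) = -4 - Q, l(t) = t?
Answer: 32041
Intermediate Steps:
X(y, c) = -4 (X(y, c) = c + (-4 - c) = -4)
(183 + X(q(4, -5 + 3), -18))² = (183 - 4)² = 179² = 32041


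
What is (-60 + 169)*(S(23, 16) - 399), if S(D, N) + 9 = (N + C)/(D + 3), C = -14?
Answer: -578027/13 ≈ -44464.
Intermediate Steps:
S(D, N) = -9 + (-14 + N)/(3 + D) (S(D, N) = -9 + (N - 14)/(D + 3) = -9 + (-14 + N)/(3 + D))
(-60 + 169)*(S(23, 16) - 399) = (-60 + 169)*((-41 + 16 - 9*23)/(3 + 23) - 399) = 109*((-41 + 16 - 207)/26 - 399) = 109*((1/26)*(-232) - 399) = 109*(-116/13 - 399) = 109*(-5303/13) = -578027/13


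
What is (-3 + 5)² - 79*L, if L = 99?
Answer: -7817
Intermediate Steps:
(-3 + 5)² - 79*L = (-3 + 5)² - 79*99 = 2² - 7821 = 4 - 7821 = -7817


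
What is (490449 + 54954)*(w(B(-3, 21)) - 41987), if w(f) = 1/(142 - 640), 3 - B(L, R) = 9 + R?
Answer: -3801372918127/166 ≈ -2.2900e+10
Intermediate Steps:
B(L, R) = -6 - R (B(L, R) = 3 - (9 + R) = 3 + (-9 - R) = -6 - R)
w(f) = -1/498 (w(f) = 1/(-498) = -1/498)
(490449 + 54954)*(w(B(-3, 21)) - 41987) = (490449 + 54954)*(-1/498 - 41987) = 545403*(-20909527/498) = -3801372918127/166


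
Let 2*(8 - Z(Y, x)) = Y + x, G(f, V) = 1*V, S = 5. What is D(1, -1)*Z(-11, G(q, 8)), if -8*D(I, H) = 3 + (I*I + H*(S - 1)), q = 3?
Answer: 0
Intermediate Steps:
D(I, H) = -3/8 - H/2 - I²/8 (D(I, H) = -(3 + (I*I + H*(5 - 1)))/8 = -(3 + (I² + H*4))/8 = -(3 + (I² + 4*H))/8 = -(3 + I² + 4*H)/8 = -3/8 - H/2 - I²/8)
G(f, V) = V
Z(Y, x) = 8 - Y/2 - x/2 (Z(Y, x) = 8 - (Y + x)/2 = 8 + (-Y/2 - x/2) = 8 - Y/2 - x/2)
D(1, -1)*Z(-11, G(q, 8)) = (-3/8 - ½*(-1) - ⅛*1²)*(8 - ½*(-11) - ½*8) = (-3/8 + ½ - ⅛*1)*(8 + 11/2 - 4) = (-3/8 + ½ - ⅛)*(19/2) = 0*(19/2) = 0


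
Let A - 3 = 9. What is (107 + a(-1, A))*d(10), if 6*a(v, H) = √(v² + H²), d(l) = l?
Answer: 1070 + 5*√145/3 ≈ 1090.1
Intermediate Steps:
A = 12 (A = 3 + 9 = 12)
a(v, H) = √(H² + v²)/6 (a(v, H) = √(v² + H²)/6 = √(H² + v²)/6)
(107 + a(-1, A))*d(10) = (107 + √(12² + (-1)²)/6)*10 = (107 + √(144 + 1)/6)*10 = (107 + √145/6)*10 = 1070 + 5*√145/3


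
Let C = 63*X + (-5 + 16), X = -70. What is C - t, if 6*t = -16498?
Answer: -4948/3 ≈ -1649.3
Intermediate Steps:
t = -8249/3 (t = (⅙)*(-16498) = -8249/3 ≈ -2749.7)
C = -4399 (C = 63*(-70) + (-5 + 16) = -4410 + 11 = -4399)
C - t = -4399 - 1*(-8249/3) = -4399 + 8249/3 = -4948/3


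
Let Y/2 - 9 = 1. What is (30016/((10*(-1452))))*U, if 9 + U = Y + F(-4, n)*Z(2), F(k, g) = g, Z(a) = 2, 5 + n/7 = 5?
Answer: -3752/165 ≈ -22.739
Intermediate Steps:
n = 0 (n = -35 + 7*5 = -35 + 35 = 0)
Y = 20 (Y = 18 + 2*1 = 18 + 2 = 20)
U = 11 (U = -9 + (20 + 0*2) = -9 + (20 + 0) = -9 + 20 = 11)
(30016/((10*(-1452))))*U = (30016/((10*(-1452))))*11 = (30016/(-14520))*11 = (30016*(-1/14520))*11 = -3752/1815*11 = -3752/165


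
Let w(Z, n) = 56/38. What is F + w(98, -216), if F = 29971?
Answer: 569477/19 ≈ 29972.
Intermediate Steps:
w(Z, n) = 28/19 (w(Z, n) = 56*(1/38) = 28/19)
F + w(98, -216) = 29971 + 28/19 = 569477/19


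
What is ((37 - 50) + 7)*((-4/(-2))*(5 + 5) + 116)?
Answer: -816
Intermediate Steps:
((37 - 50) + 7)*((-4/(-2))*(5 + 5) + 116) = (-13 + 7)*(-4*(-½)*10 + 116) = -6*(2*10 + 116) = -6*(20 + 116) = -6*136 = -816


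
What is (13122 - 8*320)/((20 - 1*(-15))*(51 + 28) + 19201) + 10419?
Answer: 114437158/10983 ≈ 10419.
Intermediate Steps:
(13122 - 8*320)/((20 - 1*(-15))*(51 + 28) + 19201) + 10419 = (13122 - 2560)/((20 + 15)*79 + 19201) + 10419 = 10562/(35*79 + 19201) + 10419 = 10562/(2765 + 19201) + 10419 = 10562/21966 + 10419 = 10562*(1/21966) + 10419 = 5281/10983 + 10419 = 114437158/10983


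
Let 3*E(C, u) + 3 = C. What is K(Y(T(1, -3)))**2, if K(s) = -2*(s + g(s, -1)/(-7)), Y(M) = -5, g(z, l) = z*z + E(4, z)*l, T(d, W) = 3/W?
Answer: 128164/441 ≈ 290.62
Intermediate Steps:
E(C, u) = -1 + C/3
g(z, l) = z**2 + l/3 (g(z, l) = z*z + (-1 + (1/3)*4)*l = z**2 + (-1 + 4/3)*l = z**2 + l/3)
K(s) = -2/21 - 2*s + 2*s**2/7 (K(s) = -2*(s + (s**2 + (1/3)*(-1))/(-7)) = -2*(s + (s**2 - 1/3)*(-1/7)) = -2*(s + (-1/3 + s**2)*(-1/7)) = -2*(s + (1/21 - s**2/7)) = -2*(1/21 + s - s**2/7) = -2/21 - 2*s + 2*s**2/7)
K(Y(T(1, -3)))**2 = (-2/21 - 2*(-5) + (2/7)*(-5)**2)**2 = (-2/21 + 10 + (2/7)*25)**2 = (-2/21 + 10 + 50/7)**2 = (358/21)**2 = 128164/441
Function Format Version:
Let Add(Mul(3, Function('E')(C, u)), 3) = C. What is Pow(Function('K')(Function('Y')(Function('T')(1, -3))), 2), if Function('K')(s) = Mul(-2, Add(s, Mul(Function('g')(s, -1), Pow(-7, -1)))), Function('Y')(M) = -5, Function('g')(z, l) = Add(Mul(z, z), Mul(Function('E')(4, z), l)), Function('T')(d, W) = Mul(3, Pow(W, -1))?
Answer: Rational(128164, 441) ≈ 290.62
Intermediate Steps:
Function('E')(C, u) = Add(-1, Mul(Rational(1, 3), C))
Function('g')(z, l) = Add(Pow(z, 2), Mul(Rational(1, 3), l)) (Function('g')(z, l) = Add(Mul(z, z), Mul(Add(-1, Mul(Rational(1, 3), 4)), l)) = Add(Pow(z, 2), Mul(Add(-1, Rational(4, 3)), l)) = Add(Pow(z, 2), Mul(Rational(1, 3), l)))
Function('K')(s) = Add(Rational(-2, 21), Mul(-2, s), Mul(Rational(2, 7), Pow(s, 2))) (Function('K')(s) = Mul(-2, Add(s, Mul(Add(Pow(s, 2), Mul(Rational(1, 3), -1)), Pow(-7, -1)))) = Mul(-2, Add(s, Mul(Add(Pow(s, 2), Rational(-1, 3)), Rational(-1, 7)))) = Mul(-2, Add(s, Mul(Add(Rational(-1, 3), Pow(s, 2)), Rational(-1, 7)))) = Mul(-2, Add(s, Add(Rational(1, 21), Mul(Rational(-1, 7), Pow(s, 2))))) = Mul(-2, Add(Rational(1, 21), s, Mul(Rational(-1, 7), Pow(s, 2)))) = Add(Rational(-2, 21), Mul(-2, s), Mul(Rational(2, 7), Pow(s, 2))))
Pow(Function('K')(Function('Y')(Function('T')(1, -3))), 2) = Pow(Add(Rational(-2, 21), Mul(-2, -5), Mul(Rational(2, 7), Pow(-5, 2))), 2) = Pow(Add(Rational(-2, 21), 10, Mul(Rational(2, 7), 25)), 2) = Pow(Add(Rational(-2, 21), 10, Rational(50, 7)), 2) = Pow(Rational(358, 21), 2) = Rational(128164, 441)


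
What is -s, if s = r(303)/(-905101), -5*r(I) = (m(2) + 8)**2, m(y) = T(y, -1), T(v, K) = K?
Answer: -49/4525505 ≈ -1.0828e-5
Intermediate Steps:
m(y) = -1
r(I) = -49/5 (r(I) = -(-1 + 8)**2/5 = -1/5*7**2 = -1/5*49 = -49/5)
s = 49/4525505 (s = -49/5/(-905101) = -49/5*(-1/905101) = 49/4525505 ≈ 1.0828e-5)
-s = -1*49/4525505 = -49/4525505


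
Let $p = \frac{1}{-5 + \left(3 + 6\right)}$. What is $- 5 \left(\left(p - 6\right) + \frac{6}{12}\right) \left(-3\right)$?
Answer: $- \frac{315}{4} \approx -78.75$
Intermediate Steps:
$p = \frac{1}{4}$ ($p = \frac{1}{-5 + 9} = \frac{1}{4} \approx 0.25$)
$- 5 \left(\left(p - 6\right) + \frac{6}{12}\right) \left(-3\right) = - 5 \left(\left(\frac{1}{4} - 6\right) + \frac{6}{12}\right) \left(-3\right) = - 5 \left(- \frac{23}{4} + 6 \cdot \frac{1}{12}\right) \left(-3\right) = - 5 \left(- \frac{23}{4} + \frac{1}{2}\right) \left(-3\right) = \left(-5\right) \left(- \frac{21}{4}\right) \left(-3\right) = \frac{105}{4} \left(-3\right) = - \frac{315}{4}$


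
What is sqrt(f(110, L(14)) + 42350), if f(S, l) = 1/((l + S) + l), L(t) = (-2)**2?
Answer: sqrt(589681518)/118 ≈ 205.79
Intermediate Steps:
L(t) = 4
f(S, l) = 1/(S + 2*l) (f(S, l) = 1/((S + l) + l) = 1/(S + 2*l))
sqrt(f(110, L(14)) + 42350) = sqrt(1/(110 + 2*4) + 42350) = sqrt(1/(110 + 8) + 42350) = sqrt(1/118 + 42350) = sqrt(4997301/118) = sqrt(589681518)/118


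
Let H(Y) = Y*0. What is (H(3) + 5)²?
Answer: 25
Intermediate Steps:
H(Y) = 0
(H(3) + 5)² = (0 + 5)² = 5² = 25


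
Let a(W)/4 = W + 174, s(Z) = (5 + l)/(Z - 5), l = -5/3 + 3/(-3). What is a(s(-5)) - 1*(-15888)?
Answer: 248746/15 ≈ 16583.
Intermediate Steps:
l = -8/3 (l = -5*1/3 + 3*(-1/3) = -5/3 - 1 = -8/3 ≈ -2.6667)
s(Z) = 7/(3*(-5 + Z)) (s(Z) = (5 - 8/3)/(Z - 5) = 7/(3*(-5 + Z)))
a(W) = 696 + 4*W (a(W) = 4*(W + 174) = 4*(174 + W) = 696 + 4*W)
a(s(-5)) - 1*(-15888) = (696 + 4*(7/(3*(-5 - 5)))) - 1*(-15888) = (696 + 4*((7/3)/(-10))) + 15888 = (696 + 4*((7/3)*(-1/10))) + 15888 = (696 + 4*(-7/30)) + 15888 = (696 - 14/15) + 15888 = 10426/15 + 15888 = 248746/15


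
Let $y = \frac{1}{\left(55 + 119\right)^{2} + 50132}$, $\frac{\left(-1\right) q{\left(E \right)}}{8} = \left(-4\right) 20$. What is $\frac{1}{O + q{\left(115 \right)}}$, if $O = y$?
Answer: $\frac{80408}{51461121} \approx 0.0015625$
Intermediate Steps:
$q{\left(E \right)} = 640$ ($q{\left(E \right)} = - 8 \left(\left(-4\right) 20\right) = \left(-8\right) \left(-80\right) = 640$)
$y = \frac{1}{80408}$ ($y = \frac{1}{174^{2} + 50132} = \frac{1}{30276 + 50132} = \frac{1}{80408} \approx 1.2437 \cdot 10^{-5}$)
$O = \frac{1}{80408} \approx 1.2437 \cdot 10^{-5}$
$\frac{1}{O + q{\left(115 \right)}} = \frac{1}{\frac{1}{80408} + 640} = \frac{1}{\frac{51461121}{80408}} = \frac{80408}{51461121}$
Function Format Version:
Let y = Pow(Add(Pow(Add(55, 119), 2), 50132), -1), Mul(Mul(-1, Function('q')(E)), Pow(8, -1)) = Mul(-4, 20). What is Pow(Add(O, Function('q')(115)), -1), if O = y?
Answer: Rational(80408, 51461121) ≈ 0.0015625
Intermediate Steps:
Function('q')(E) = 640 (Function('q')(E) = Mul(-8, Mul(-4, 20)) = Mul(-8, -80) = 640)
y = Rational(1, 80408) (y = Pow(Add(Pow(174, 2), 50132), -1) = Pow(Add(30276, 50132), -1) = Pow(80408, -1) = Rational(1, 80408) ≈ 1.2437e-5)
O = Rational(1, 80408) ≈ 1.2437e-5
Pow(Add(O, Function('q')(115)), -1) = Pow(Add(Rational(1, 80408), 640), -1) = Pow(Rational(51461121, 80408), -1) = Rational(80408, 51461121)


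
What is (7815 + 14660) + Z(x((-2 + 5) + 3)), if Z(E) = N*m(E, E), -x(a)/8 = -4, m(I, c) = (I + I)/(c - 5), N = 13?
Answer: 607657/27 ≈ 22506.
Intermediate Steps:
m(I, c) = 2*I/(-5 + c) (m(I, c) = (2*I)/(-5 + c) = 2*I/(-5 + c))
x(a) = 32 (x(a) = -8*(-4) = 32)
Z(E) = 26*E/(-5 + E) (Z(E) = 13*(2*E/(-5 + E)) = 26*E/(-5 + E))
(7815 + 14660) + Z(x((-2 + 5) + 3)) = (7815 + 14660) + 26*32/(-5 + 32) = 22475 + 26*32/27 = 22475 + 26*32*(1/27) = 22475 + 832/27 = 607657/27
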